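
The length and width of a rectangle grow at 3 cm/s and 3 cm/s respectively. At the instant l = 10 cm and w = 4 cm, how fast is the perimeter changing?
12 cm/s

P = 2(l + w)
dP/dt = 2(dl/dt + dw/dt) = 2(3 + 3) = 12 cm/s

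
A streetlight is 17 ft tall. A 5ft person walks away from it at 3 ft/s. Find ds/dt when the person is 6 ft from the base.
5/4 ft/s

By similar triangles: 17/(x+s) = 5/s
Solving: s = 5x/12
ds/dt = 5/12 · dx/dt = 5/12 · 3 = 5/4 ft/s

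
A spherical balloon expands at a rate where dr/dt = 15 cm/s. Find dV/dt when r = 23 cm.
31740π cm³/s

V = (4/3)πr³
dV/dt = dV/dr · dr/dt = 4πr² · 15
At r = 23: dV/dt = 31740π cm³/s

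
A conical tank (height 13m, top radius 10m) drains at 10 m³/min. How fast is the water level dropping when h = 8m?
169/(640π) ≈ 0.08405 m/min

r/h = 10/13, so r = (10/13)h
V = (1/3)πr²h = (1/3)π((10/13)h)²h = (100/507)πh³
dV/dh = (100/169)πh²
dh/dt = (dV/dt)/(dV/dh) = -10/((100/169)π·8²) = -169/(640π) m/min
The level is dropping at 169/(640π) ≈ 0.08405 m/min.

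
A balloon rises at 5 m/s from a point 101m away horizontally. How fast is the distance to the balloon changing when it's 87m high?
87√17770/3554 ≈ 3.263 m/s

z² = 101² + y²
z = √(101² + 87²) = √17770
dz/dt = y/z · dy/dt = 87/√17770 · 5 = 87√17770/3554 ≈ 3.263 m/s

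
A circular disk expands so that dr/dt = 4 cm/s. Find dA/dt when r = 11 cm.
88π cm²/s

A = πr²
dA/dt = 2πr · dr/dt = 2π(11)(4) = 88π cm²/s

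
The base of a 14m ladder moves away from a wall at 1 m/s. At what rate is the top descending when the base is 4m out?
2√5/15 ≈ 0.2981 m/s

x² + y² = 14²
2x·dx/dt + 2y·dy/dt = 0
dy/dt = -x/y · dx/dt = -4/(6√5) · 1 = -2√5/15 m/s
The top is descending at 2√5/15 ≈ 0.2981 m/s.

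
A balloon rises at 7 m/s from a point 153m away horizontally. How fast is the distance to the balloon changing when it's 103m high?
721√34018/34018 ≈ 3.909 m/s

z² = 153² + y²
z = √(153² + 103²) = √34018
dz/dt = y/z · dy/dt = 103/√34018 · 7 = 721√34018/34018 ≈ 3.909 m/s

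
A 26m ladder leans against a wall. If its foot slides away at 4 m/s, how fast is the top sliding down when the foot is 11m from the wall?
44√555/555 ≈ 1.868 m/s

x² + y² = 26²
2x·dx/dt + 2y·dy/dt = 0
dy/dt = -x/y · dx/dt = -11/√555 · 4 = -44√555/555 m/s
The top is descending at 44√555/555 ≈ 1.868 m/s.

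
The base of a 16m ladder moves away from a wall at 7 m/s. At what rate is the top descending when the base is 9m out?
9√7/5 ≈ 4.762 m/s

x² + y² = 16²
2x·dx/dt + 2y·dy/dt = 0
dy/dt = -x/y · dx/dt = -9/(5√7) · 7 = -9√7/5 m/s
The top is descending at 9√7/5 ≈ 4.762 m/s.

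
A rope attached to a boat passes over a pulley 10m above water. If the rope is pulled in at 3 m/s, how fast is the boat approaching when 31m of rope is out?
31√861/287 ≈ 3.169 m/s

rope² = x² + 10²
x = √(31² - 10²) = √861
dx/dt = (rope/x) · d(rope)/dt = (31/√861) · (-3) = -31√861/287 m/s
The boat approaches at 31√861/287 ≈ 3.169 m/s.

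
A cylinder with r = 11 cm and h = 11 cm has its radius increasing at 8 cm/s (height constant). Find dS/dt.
528π cm²/s

S = 2πrh + 2πr² (lateral + bases)
dS/dt = (2πh + 4πr)·dr/dt = (2π·11 + 4π·11)·8
= 528π cm²/s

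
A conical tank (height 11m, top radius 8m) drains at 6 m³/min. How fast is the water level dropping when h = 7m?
363/(1568π) ≈ 0.07369 m/min

r/h = 8/11, so r = (8/11)h
V = (1/3)πr²h = (1/3)π((8/11)h)²h = (64/363)πh³
dV/dh = (64/121)πh²
dh/dt = (dV/dt)/(dV/dh) = -6/((64/121)π·7²) = -363/(1568π) m/min
The level is dropping at 363/(1568π) ≈ 0.07369 m/min.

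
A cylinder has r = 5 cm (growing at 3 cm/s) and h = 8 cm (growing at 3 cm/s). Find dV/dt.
315π cm³/s

V = πr²h
dV/dt = 2πrh·dr/dt + πr²·dh/dt
= 2π(5)(8)(3) + π(5)²(3)
= 315π cm³/s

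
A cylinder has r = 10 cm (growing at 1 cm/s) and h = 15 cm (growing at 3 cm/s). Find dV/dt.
600π cm³/s

V = πr²h
dV/dt = 2πrh·dr/dt + πr²·dh/dt
= 2π(10)(15)(1) + π(10)²(3)
= 600π cm³/s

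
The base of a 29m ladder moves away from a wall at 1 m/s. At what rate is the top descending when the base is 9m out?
9√190/380 ≈ 0.3265 m/s

x² + y² = 29²
2x·dx/dt + 2y·dy/dt = 0
dy/dt = -x/y · dx/dt = -9/(2√190) · 1 = -9√190/380 m/s
The top is descending at 9√190/380 ≈ 0.3265 m/s.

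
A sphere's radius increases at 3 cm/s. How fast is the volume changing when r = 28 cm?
9408π cm³/s

V = (4/3)πr³
dV/dt = dV/dr · dr/dt = 4πr² · 3
At r = 28: dV/dt = 9408π cm³/s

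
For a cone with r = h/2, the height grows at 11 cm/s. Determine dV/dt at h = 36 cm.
3564π cm³/s

V = (1/3)π(h/2)²h = πh³/12
dV/dt = πh²/4 · 11
At h = 36: dV/dt = 3564π cm³/s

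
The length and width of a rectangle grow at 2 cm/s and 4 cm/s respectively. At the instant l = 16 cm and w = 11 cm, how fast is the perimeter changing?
12 cm/s

P = 2(l + w)
dP/dt = 2(dl/dt + dw/dt) = 2(2 + 4) = 12 cm/s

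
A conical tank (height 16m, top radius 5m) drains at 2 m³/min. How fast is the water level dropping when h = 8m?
8/(25π) ≈ 0.1019 m/min

r/h = 5/16, so r = (5/16)h
V = (1/3)πr²h = (1/3)π((5/16)h)²h = (25/768)πh³
dV/dh = (25/256)πh²
dh/dt = (dV/dt)/(dV/dh) = -2/((25/256)π·8²) = -8/(25π) m/min
The level is dropping at 8/(25π) ≈ 0.1019 m/min.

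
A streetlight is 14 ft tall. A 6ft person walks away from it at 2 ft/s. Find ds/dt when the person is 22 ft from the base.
3/2 ft/s

By similar triangles: 14/(x+s) = 6/s
Solving: s = 6x/8
ds/dt = 6/8 · dx/dt = 3/4 · 2 = 3/2 ft/s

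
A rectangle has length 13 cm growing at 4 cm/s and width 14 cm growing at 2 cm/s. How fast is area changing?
82 cm²/s

A = lw
dA/dt = w·dl/dt + l·dw/dt = 14·4 + 13·2 = 82 cm²/s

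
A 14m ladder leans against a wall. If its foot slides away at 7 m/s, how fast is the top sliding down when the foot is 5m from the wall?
35√19/57 ≈ 2.677 m/s

x² + y² = 14²
2x·dx/dt + 2y·dy/dt = 0
dy/dt = -x/y · dx/dt = -5/(3√19) · 7 = -35√19/57 m/s
The top is descending at 35√19/57 ≈ 2.677 m/s.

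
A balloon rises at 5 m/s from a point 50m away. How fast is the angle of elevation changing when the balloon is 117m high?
0.015443 rad/s

tan(θ) = y/50
sec²(θ) · dθ/dt = (1/50) · dy/dt
dθ/dt = cos²(θ)/50 · 5 = 50/(50² + 117²) · 5
dθ/dt = 0.015443 rad/s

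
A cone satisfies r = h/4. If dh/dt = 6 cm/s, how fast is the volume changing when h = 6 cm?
27π/2 cm³/s

V = (1/3)π(h/4)²h = πh³/48
dV/dt = πh²/16 · 6
At h = 6: dV/dt = 27π/2 cm³/s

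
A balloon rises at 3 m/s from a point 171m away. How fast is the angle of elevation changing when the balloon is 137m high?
0.010685 rad/s

tan(θ) = y/171
sec²(θ) · dθ/dt = (1/171) · dy/dt
dθ/dt = cos²(θ)/171 · 3 = 171/(171² + 137²) · 3
dθ/dt = 0.010685 rad/s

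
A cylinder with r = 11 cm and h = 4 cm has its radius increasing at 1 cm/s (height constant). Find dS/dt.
52π cm²/s

S = 2πrh + 2πr² (lateral + bases)
dS/dt = (2πh + 4πr)·dr/dt = (2π·4 + 4π·11)·1
= 52π cm²/s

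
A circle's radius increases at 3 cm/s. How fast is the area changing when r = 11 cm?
66π cm²/s

A = πr²
dA/dt = 2πr · dr/dt = 2π(11)(3) = 66π cm²/s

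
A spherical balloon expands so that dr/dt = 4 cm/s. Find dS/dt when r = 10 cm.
320π cm²/s

S = 4πr²
dS/dt = dS/dr · dr/dt = 8πr · 4
At r = 10: dS/dt = 320π cm²/s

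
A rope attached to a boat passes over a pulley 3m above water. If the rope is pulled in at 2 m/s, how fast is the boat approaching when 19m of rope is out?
19√22/44 ≈ 2.025 m/s

rope² = x² + 3²
x = √(19² - 3²) = 4√22
dx/dt = (rope/x) · d(rope)/dt = (19/(4√22)) · (-2) = -19√22/44 m/s
The boat approaches at 19√22/44 ≈ 2.025 m/s.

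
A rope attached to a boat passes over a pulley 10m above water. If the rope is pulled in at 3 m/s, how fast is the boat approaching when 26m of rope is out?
13/4 = 3.25 m/s

rope² = x² + 10²
x = √(26² - 10²) = 24
dx/dt = (rope/x) · d(rope)/dt = (26/24) · (-3) = -13/4 m/s
The boat approaches at 13/4 = 3.25 m/s.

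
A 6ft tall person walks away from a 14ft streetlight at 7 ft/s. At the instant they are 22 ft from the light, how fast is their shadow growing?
21/4 ft/s

By similar triangles: 14/(x+s) = 6/s
Solving: s = 6x/8
ds/dt = 6/8 · dx/dt = 3/4 · 7 = 21/4 ft/s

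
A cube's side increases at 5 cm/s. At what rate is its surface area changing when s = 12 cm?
720 cm²/s

A = 6s²
dA/dt = 12s · ds/dt = 12·12·5 = 720 cm²/s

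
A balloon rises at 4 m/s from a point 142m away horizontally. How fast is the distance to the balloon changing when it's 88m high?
176√6977/6977 ≈ 2.107 m/s

z² = 142² + y²
z = √(142² + 88²) = 2√6977
dz/dt = y/z · dy/dt = 88/(2√6977) · 4 = 176√6977/6977 ≈ 2.107 m/s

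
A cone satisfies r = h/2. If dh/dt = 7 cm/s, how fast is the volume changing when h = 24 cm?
1008π cm³/s

V = (1/3)π(h/2)²h = πh³/12
dV/dt = πh²/4 · 7
At h = 24: dV/dt = 1008π cm³/s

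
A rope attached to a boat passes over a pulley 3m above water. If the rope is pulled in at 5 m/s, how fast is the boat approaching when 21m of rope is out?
35√3/12 ≈ 5.052 m/s

rope² = x² + 3²
x = √(21² - 3²) = 12√3
dx/dt = (rope/x) · d(rope)/dt = (21/(12√3)) · (-5) = -35√3/12 m/s
The boat approaches at 35√3/12 ≈ 5.052 m/s.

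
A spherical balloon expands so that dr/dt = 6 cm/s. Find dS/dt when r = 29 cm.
1392π cm²/s

S = 4πr²
dS/dt = dS/dr · dr/dt = 8πr · 6
At r = 29: dS/dt = 1392π cm²/s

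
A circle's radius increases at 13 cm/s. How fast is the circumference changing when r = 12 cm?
26π cm/s

C = 2πr
dC/dt = 2π · dr/dt = 2π · 13 = 26π cm/s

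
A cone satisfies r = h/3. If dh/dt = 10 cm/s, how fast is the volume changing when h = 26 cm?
6760π/9 cm³/s

V = (1/3)π(h/3)²h = πh³/27
dV/dt = πh²/9 · 10
At h = 26: dV/dt = 6760π/9 cm³/s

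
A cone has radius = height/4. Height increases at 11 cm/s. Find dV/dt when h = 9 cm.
891π/16 cm³/s

V = (1/3)π(h/4)²h = πh³/48
dV/dt = πh²/16 · 11
At h = 9: dV/dt = 891π/16 cm³/s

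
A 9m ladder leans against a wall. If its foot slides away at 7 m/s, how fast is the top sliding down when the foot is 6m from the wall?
14√5/5 ≈ 6.261 m/s

x² + y² = 9²
2x·dx/dt + 2y·dy/dt = 0
dy/dt = -x/y · dx/dt = -6/(3√5) · 7 = -14√5/5 m/s
The top is descending at 14√5/5 ≈ 6.261 m/s.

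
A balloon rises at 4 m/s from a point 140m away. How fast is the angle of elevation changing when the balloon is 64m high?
0.023633 rad/s

tan(θ) = y/140
sec²(θ) · dθ/dt = (1/140) · dy/dt
dθ/dt = cos²(θ)/140 · 4 = 140/(140² + 64²) · 4
dθ/dt = 0.023633 rad/s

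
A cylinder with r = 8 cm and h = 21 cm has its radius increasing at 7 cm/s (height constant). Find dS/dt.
518π cm²/s

S = 2πrh + 2πr² (lateral + bases)
dS/dt = (2πh + 4πr)·dr/dt = (2π·21 + 4π·8)·7
= 518π cm²/s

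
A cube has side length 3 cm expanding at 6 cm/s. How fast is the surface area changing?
216 cm²/s

A = 6s²
dA/dt = 12s · ds/dt = 12·3·6 = 216 cm²/s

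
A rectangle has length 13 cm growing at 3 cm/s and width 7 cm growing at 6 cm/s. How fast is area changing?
99 cm²/s

A = lw
dA/dt = w·dl/dt + l·dw/dt = 7·3 + 13·6 = 99 cm²/s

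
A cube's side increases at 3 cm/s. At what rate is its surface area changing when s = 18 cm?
648 cm²/s

A = 6s²
dA/dt = 12s · ds/dt = 12·18·3 = 648 cm²/s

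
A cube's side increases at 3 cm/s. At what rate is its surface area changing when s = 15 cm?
540 cm²/s

A = 6s²
dA/dt = 12s · ds/dt = 12·15·3 = 540 cm²/s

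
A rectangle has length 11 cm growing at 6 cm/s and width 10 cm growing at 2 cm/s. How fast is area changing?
82 cm²/s

A = lw
dA/dt = w·dl/dt + l·dw/dt = 10·6 + 11·2 = 82 cm²/s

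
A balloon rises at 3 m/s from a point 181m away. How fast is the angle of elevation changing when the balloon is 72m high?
0.01431 rad/s

tan(θ) = y/181
sec²(θ) · dθ/dt = (1/181) · dy/dt
dθ/dt = cos²(θ)/181 · 3 = 181/(181² + 72²) · 3
dθ/dt = 0.01431 rad/s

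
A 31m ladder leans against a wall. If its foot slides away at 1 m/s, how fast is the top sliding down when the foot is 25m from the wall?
25√21/84 ≈ 1.364 m/s

x² + y² = 31²
2x·dx/dt + 2y·dy/dt = 0
dy/dt = -x/y · dx/dt = -25/(4√21) · 1 = -25√21/84 m/s
The top is descending at 25√21/84 ≈ 1.364 m/s.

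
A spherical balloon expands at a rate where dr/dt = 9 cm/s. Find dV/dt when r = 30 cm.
32400π cm³/s

V = (4/3)πr³
dV/dt = dV/dr · dr/dt = 4πr² · 9
At r = 30: dV/dt = 32400π cm³/s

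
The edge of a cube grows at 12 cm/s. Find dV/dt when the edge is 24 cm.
20736 cm³/s

V = s³
dV/dt = 3s² · ds/dt = 3·24²·12 = 20736 cm³/s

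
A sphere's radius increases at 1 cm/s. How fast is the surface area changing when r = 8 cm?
64π cm²/s

S = 4πr²
dS/dt = dS/dr · dr/dt = 8πr · 1
At r = 8: dS/dt = 64π cm²/s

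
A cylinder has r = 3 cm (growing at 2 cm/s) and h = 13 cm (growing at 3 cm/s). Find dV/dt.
183π cm³/s

V = πr²h
dV/dt = 2πrh·dr/dt + πr²·dh/dt
= 2π(3)(13)(2) + π(3)²(3)
= 183π cm³/s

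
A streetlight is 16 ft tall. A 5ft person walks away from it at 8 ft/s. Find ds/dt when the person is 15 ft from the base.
40/11 ft/s

By similar triangles: 16/(x+s) = 5/s
Solving: s = 5x/11
ds/dt = 5/11 · dx/dt = 5/11 · 8 = 40/11 ft/s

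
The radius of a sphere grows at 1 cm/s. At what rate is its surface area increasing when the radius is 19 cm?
152π cm²/s

S = 4πr²
dS/dt = dS/dr · dr/dt = 8πr · 1
At r = 19: dS/dt = 152π cm²/s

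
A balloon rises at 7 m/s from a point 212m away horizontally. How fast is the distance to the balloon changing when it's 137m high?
959√377/4901 ≈ 3.799 m/s

z² = 212² + y²
z = √(212² + 137²) = 13√377
dz/dt = y/z · dy/dt = 137/(13√377) · 7 = 959√377/4901 ≈ 3.799 m/s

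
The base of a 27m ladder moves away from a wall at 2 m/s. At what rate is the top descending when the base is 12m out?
8√65/65 ≈ 0.9923 m/s

x² + y² = 27²
2x·dx/dt + 2y·dy/dt = 0
dy/dt = -x/y · dx/dt = -12/(3√65) · 2 = -8√65/65 m/s
The top is descending at 8√65/65 ≈ 0.9923 m/s.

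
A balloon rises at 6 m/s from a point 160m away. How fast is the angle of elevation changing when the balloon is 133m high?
0.022177 rad/s

tan(θ) = y/160
sec²(θ) · dθ/dt = (1/160) · dy/dt
dθ/dt = cos²(θ)/160 · 6 = 160/(160² + 133²) · 6
dθ/dt = 0.022177 rad/s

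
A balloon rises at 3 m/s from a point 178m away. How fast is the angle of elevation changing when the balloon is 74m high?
0.01437 rad/s

tan(θ) = y/178
sec²(θ) · dθ/dt = (1/178) · dy/dt
dθ/dt = cos²(θ)/178 · 3 = 178/(178² + 74²) · 3
dθ/dt = 0.01437 rad/s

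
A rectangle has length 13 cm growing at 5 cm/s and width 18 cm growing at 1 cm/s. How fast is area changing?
103 cm²/s

A = lw
dA/dt = w·dl/dt + l·dw/dt = 18·5 + 13·1 = 103 cm²/s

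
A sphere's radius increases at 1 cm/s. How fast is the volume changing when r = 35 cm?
4900π cm³/s

V = (4/3)πr³
dV/dt = dV/dr · dr/dt = 4πr² · 1
At r = 35: dV/dt = 4900π cm³/s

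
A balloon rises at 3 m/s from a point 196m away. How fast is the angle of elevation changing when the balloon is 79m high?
0.013167 rad/s

tan(θ) = y/196
sec²(θ) · dθ/dt = (1/196) · dy/dt
dθ/dt = cos²(θ)/196 · 3 = 196/(196² + 79²) · 3
dθ/dt = 0.013167 rad/s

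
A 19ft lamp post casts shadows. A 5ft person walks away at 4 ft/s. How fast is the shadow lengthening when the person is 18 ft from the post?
10/7 ft/s

By similar triangles: 19/(x+s) = 5/s
Solving: s = 5x/14
ds/dt = 5/14 · dx/dt = 5/14 · 4 = 10/7 ft/s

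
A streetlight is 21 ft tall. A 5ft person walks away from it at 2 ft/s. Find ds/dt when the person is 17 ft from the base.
5/8 ft/s

By similar triangles: 21/(x+s) = 5/s
Solving: s = 5x/16
ds/dt = 5/16 · dx/dt = 5/16 · 2 = 5/8 ft/s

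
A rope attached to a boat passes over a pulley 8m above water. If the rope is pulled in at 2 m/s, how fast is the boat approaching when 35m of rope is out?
70√129/387 ≈ 2.054 m/s

rope² = x² + 8²
x = √(35² - 8²) = 3√129
dx/dt = (rope/x) · d(rope)/dt = (35/(3√129)) · (-2) = -70√129/387 m/s
The boat approaches at 70√129/387 ≈ 2.054 m/s.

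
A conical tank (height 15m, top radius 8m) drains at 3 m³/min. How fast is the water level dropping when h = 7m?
675/(3136π) ≈ 0.06851 m/min

r/h = 8/15, so r = (8/15)h
V = (1/3)πr²h = (1/3)π((8/15)h)²h = (64/675)πh³
dV/dh = (64/225)πh²
dh/dt = (dV/dt)/(dV/dh) = -3/((64/225)π·7²) = -675/(3136π) m/min
The level is dropping at 675/(3136π) ≈ 0.06851 m/min.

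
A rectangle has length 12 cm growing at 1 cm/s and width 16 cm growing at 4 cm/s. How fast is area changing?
64 cm²/s

A = lw
dA/dt = w·dl/dt + l·dw/dt = 16·1 + 12·4 = 64 cm²/s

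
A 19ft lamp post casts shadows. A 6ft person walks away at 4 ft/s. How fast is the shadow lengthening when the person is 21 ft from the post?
24/13 ft/s

By similar triangles: 19/(x+s) = 6/s
Solving: s = 6x/13
ds/dt = 6/13 · dx/dt = 6/13 · 4 = 24/13 ft/s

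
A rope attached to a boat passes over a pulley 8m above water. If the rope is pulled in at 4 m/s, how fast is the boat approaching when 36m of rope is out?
36√77/77 ≈ 4.103 m/s

rope² = x² + 8²
x = √(36² - 8²) = 4√77
dx/dt = (rope/x) · d(rope)/dt = (36/(4√77)) · (-4) = -36√77/77 m/s
The boat approaches at 36√77/77 ≈ 4.103 m/s.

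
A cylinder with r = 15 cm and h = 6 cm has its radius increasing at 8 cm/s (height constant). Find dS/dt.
576π cm²/s

S = 2πrh + 2πr² (lateral + bases)
dS/dt = (2πh + 4πr)·dr/dt = (2π·6 + 4π·15)·8
= 576π cm²/s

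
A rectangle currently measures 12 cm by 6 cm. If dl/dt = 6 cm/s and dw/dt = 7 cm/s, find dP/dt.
26 cm/s

P = 2(l + w)
dP/dt = 2(dl/dt + dw/dt) = 2(6 + 7) = 26 cm/s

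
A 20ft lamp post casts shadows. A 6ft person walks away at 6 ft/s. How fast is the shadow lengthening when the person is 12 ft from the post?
18/7 ft/s

By similar triangles: 20/(x+s) = 6/s
Solving: s = 6x/14
ds/dt = 6/14 · dx/dt = 3/7 · 6 = 18/7 ft/s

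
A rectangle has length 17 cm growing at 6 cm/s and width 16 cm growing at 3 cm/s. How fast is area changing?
147 cm²/s

A = lw
dA/dt = w·dl/dt + l·dw/dt = 16·6 + 17·3 = 147 cm²/s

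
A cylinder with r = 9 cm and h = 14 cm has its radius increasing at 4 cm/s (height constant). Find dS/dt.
256π cm²/s

S = 2πrh + 2πr² (lateral + bases)
dS/dt = (2πh + 4πr)·dr/dt = (2π·14 + 4π·9)·4
= 256π cm²/s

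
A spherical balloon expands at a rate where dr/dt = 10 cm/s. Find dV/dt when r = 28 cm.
31360π cm³/s

V = (4/3)πr³
dV/dt = dV/dr · dr/dt = 4πr² · 10
At r = 28: dV/dt = 31360π cm³/s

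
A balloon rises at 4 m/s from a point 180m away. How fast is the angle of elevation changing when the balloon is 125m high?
0.014992 rad/s

tan(θ) = y/180
sec²(θ) · dθ/dt = (1/180) · dy/dt
dθ/dt = cos²(θ)/180 · 4 = 180/(180² + 125²) · 4
dθ/dt = 0.014992 rad/s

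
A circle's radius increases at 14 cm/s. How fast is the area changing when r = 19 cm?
532π cm²/s

A = πr²
dA/dt = 2πr · dr/dt = 2π(19)(14) = 532π cm²/s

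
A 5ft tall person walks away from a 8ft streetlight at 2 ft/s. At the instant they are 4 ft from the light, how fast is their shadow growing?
10/3 ft/s

By similar triangles: 8/(x+s) = 5/s
Solving: s = 5x/3
ds/dt = 5/3 · dx/dt = 5/3 · 2 = 10/3 ft/s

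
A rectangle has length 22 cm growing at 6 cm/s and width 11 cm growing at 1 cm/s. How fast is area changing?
88 cm²/s

A = lw
dA/dt = w·dl/dt + l·dw/dt = 11·6 + 22·1 = 88 cm²/s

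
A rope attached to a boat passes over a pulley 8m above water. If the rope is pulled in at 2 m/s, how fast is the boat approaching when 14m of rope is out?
14√33/33 ≈ 2.437 m/s

rope² = x² + 8²
x = √(14² - 8²) = 2√33
dx/dt = (rope/x) · d(rope)/dt = (14/(2√33)) · (-2) = -14√33/33 m/s
The boat approaches at 14√33/33 ≈ 2.437 m/s.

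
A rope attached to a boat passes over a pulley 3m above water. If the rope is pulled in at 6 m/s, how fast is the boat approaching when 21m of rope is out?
7√3/2 ≈ 6.062 m/s

rope² = x² + 3²
x = √(21² - 3²) = 12√3
dx/dt = (rope/x) · d(rope)/dt = (21/(12√3)) · (-6) = -7√3/2 m/s
The boat approaches at 7√3/2 ≈ 6.062 m/s.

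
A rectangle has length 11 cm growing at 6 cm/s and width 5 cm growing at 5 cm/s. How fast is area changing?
85 cm²/s

A = lw
dA/dt = w·dl/dt + l·dw/dt = 5·6 + 11·5 = 85 cm²/s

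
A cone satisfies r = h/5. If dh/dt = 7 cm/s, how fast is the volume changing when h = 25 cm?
175π cm³/s

V = (1/3)π(h/5)²h = πh³/75
dV/dt = πh²/25 · 7
At h = 25: dV/dt = 175π cm³/s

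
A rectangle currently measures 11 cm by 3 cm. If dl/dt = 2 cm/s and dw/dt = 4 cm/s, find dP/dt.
12 cm/s

P = 2(l + w)
dP/dt = 2(dl/dt + dw/dt) = 2(2 + 4) = 12 cm/s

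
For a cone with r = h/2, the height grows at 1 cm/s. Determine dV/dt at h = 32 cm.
256π cm³/s

V = (1/3)π(h/2)²h = πh³/12
dV/dt = πh²/4 · 1
At h = 32: dV/dt = 256π cm³/s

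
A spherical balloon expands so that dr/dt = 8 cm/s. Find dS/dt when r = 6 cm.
384π cm²/s

S = 4πr²
dS/dt = dS/dr · dr/dt = 8πr · 8
At r = 6: dS/dt = 384π cm²/s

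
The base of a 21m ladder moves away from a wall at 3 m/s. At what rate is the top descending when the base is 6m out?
2√5/5 ≈ 0.8944 m/s

x² + y² = 21²
2x·dx/dt + 2y·dy/dt = 0
dy/dt = -x/y · dx/dt = -6/(9√5) · 3 = -2√5/5 m/s
The top is descending at 2√5/5 ≈ 0.8944 m/s.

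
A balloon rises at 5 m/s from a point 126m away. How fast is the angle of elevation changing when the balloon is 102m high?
0.023973 rad/s

tan(θ) = y/126
sec²(θ) · dθ/dt = (1/126) · dy/dt
dθ/dt = cos²(θ)/126 · 5 = 126/(126² + 102²) · 5
dθ/dt = 0.023973 rad/s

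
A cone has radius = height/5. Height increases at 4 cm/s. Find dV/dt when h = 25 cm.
100π cm³/s

V = (1/3)π(h/5)²h = πh³/75
dV/dt = πh²/25 · 4
At h = 25: dV/dt = 100π cm³/s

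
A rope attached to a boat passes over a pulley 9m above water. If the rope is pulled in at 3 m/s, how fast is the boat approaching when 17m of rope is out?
51√13/52 ≈ 3.536 m/s

rope² = x² + 9²
x = √(17² - 9²) = 4√13
dx/dt = (rope/x) · d(rope)/dt = (17/(4√13)) · (-3) = -51√13/52 m/s
The boat approaches at 51√13/52 ≈ 3.536 m/s.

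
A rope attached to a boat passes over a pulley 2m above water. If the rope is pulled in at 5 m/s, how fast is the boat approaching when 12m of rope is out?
6√35/7 ≈ 5.071 m/s

rope² = x² + 2²
x = √(12² - 2²) = 2√35
dx/dt = (rope/x) · d(rope)/dt = (12/(2√35)) · (-5) = -6√35/7 m/s
The boat approaches at 6√35/7 ≈ 5.071 m/s.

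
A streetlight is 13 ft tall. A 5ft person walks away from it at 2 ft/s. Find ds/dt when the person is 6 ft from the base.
5/4 ft/s

By similar triangles: 13/(x+s) = 5/s
Solving: s = 5x/8
ds/dt = 5/8 · dx/dt = 5/8 · 2 = 5/4 ft/s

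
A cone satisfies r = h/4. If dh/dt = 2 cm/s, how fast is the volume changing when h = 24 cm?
72π cm³/s

V = (1/3)π(h/4)²h = πh³/48
dV/dt = πh²/16 · 2
At h = 24: dV/dt = 72π cm³/s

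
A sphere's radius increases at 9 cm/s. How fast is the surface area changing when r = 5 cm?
360π cm²/s

S = 4πr²
dS/dt = dS/dr · dr/dt = 8πr · 9
At r = 5: dS/dt = 360π cm²/s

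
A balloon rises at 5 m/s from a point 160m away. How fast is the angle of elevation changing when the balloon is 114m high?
0.020728 rad/s

tan(θ) = y/160
sec²(θ) · dθ/dt = (1/160) · dy/dt
dθ/dt = cos²(θ)/160 · 5 = 160/(160² + 114²) · 5
dθ/dt = 0.020728 rad/s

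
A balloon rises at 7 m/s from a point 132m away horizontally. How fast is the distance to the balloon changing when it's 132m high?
7√2/2 ≈ 4.95 m/s

z² = 132² + y²
z = √(132² + 132²) = 132√2
dz/dt = y/z · dy/dt = 132/(132√2) · 7 = 7√2/2 ≈ 4.95 m/s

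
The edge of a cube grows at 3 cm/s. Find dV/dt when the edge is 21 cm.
3969 cm³/s

V = s³
dV/dt = 3s² · ds/dt = 3·21²·3 = 3969 cm³/s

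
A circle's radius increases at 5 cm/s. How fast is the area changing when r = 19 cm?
190π cm²/s

A = πr²
dA/dt = 2πr · dr/dt = 2π(19)(5) = 190π cm²/s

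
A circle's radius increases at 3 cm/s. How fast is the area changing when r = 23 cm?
138π cm²/s

A = πr²
dA/dt = 2πr · dr/dt = 2π(23)(3) = 138π cm²/s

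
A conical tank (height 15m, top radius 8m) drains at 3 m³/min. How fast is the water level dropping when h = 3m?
75/(64π) ≈ 0.373 m/min

r/h = 8/15, so r = (8/15)h
V = (1/3)πr²h = (1/3)π((8/15)h)²h = (64/675)πh³
dV/dh = (64/225)πh²
dh/dt = (dV/dt)/(dV/dh) = -3/((64/225)π·3²) = -75/(64π) m/min
The level is dropping at 75/(64π) ≈ 0.373 m/min.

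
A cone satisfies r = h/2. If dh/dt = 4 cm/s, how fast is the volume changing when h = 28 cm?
784π cm³/s

V = (1/3)π(h/2)²h = πh³/12
dV/dt = πh²/4 · 4
At h = 28: dV/dt = 784π cm³/s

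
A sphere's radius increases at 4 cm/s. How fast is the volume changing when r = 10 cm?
1600π cm³/s

V = (4/3)πr³
dV/dt = dV/dr · dr/dt = 4πr² · 4
At r = 10: dV/dt = 1600π cm³/s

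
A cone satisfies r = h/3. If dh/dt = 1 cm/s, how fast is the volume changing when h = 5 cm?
25π/9 cm³/s

V = (1/3)π(h/3)²h = πh³/27
dV/dt = πh²/9 · 1
At h = 5: dV/dt = 25π/9 cm³/s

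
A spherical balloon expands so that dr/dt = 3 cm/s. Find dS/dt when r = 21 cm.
504π cm²/s

S = 4πr²
dS/dt = dS/dr · dr/dt = 8πr · 3
At r = 21: dS/dt = 504π cm²/s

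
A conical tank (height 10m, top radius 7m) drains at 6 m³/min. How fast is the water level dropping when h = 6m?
50/(147π) ≈ 0.1083 m/min

r/h = 7/10, so r = (7/10)h
V = (1/3)πr²h = (1/3)π((7/10)h)²h = (49/300)πh³
dV/dh = (49/100)πh²
dh/dt = (dV/dt)/(dV/dh) = -6/((49/100)π·6²) = -50/(147π) m/min
The level is dropping at 50/(147π) ≈ 0.1083 m/min.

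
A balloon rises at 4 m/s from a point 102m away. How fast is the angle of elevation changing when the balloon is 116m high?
0.0171 rad/s

tan(θ) = y/102
sec²(θ) · dθ/dt = (1/102) · dy/dt
dθ/dt = cos²(θ)/102 · 4 = 102/(102² + 116²) · 4
dθ/dt = 0.0171 rad/s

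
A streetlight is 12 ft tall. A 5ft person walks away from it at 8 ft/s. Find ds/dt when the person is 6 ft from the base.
40/7 ft/s

By similar triangles: 12/(x+s) = 5/s
Solving: s = 5x/7
ds/dt = 5/7 · dx/dt = 5/7 · 8 = 40/7 ft/s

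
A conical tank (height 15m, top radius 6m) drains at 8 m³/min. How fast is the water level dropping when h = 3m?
50/(9π) ≈ 1.768 m/min

r/h = 6/15, so r = (2/5)h
V = (1/3)πr²h = (1/3)π((2/5)h)²h = (4/75)πh³
dV/dh = (4/25)πh²
dh/dt = (dV/dt)/(dV/dh) = -8/((4/25)π·3²) = -50/(9π) m/min
The level is dropping at 50/(9π) ≈ 1.768 m/min.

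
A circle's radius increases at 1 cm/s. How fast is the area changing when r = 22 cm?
44π cm²/s

A = πr²
dA/dt = 2πr · dr/dt = 2π(22)(1) = 44π cm²/s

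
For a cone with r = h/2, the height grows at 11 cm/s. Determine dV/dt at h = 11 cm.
1331π/4 cm³/s

V = (1/3)π(h/2)²h = πh³/12
dV/dt = πh²/4 · 11
At h = 11: dV/dt = 1331π/4 cm³/s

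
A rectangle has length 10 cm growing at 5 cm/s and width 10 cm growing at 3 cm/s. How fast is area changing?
80 cm²/s

A = lw
dA/dt = w·dl/dt + l·dw/dt = 10·5 + 10·3 = 80 cm²/s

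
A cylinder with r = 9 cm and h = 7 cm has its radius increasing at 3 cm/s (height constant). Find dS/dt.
150π cm²/s

S = 2πrh + 2πr² (lateral + bases)
dS/dt = (2πh + 4πr)·dr/dt = (2π·7 + 4π·9)·3
= 150π cm²/s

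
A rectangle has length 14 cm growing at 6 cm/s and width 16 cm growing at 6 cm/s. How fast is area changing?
180 cm²/s

A = lw
dA/dt = w·dl/dt + l·dw/dt = 16·6 + 14·6 = 180 cm²/s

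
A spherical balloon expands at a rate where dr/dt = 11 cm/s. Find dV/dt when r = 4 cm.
704π cm³/s

V = (4/3)πr³
dV/dt = dV/dr · dr/dt = 4πr² · 11
At r = 4: dV/dt = 704π cm³/s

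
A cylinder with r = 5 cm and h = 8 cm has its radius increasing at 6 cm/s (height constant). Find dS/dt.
216π cm²/s

S = 2πrh + 2πr² (lateral + bases)
dS/dt = (2πh + 4πr)·dr/dt = (2π·8 + 4π·5)·6
= 216π cm²/s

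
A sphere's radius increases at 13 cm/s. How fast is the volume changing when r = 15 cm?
11700π cm³/s

V = (4/3)πr³
dV/dt = dV/dr · dr/dt = 4πr² · 13
At r = 15: dV/dt = 11700π cm³/s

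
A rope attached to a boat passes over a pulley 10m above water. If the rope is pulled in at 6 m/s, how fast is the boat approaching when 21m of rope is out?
126√341/341 ≈ 6.823 m/s

rope² = x² + 10²
x = √(21² - 10²) = √341
dx/dt = (rope/x) · d(rope)/dt = (21/√341) · (-6) = -126√341/341 m/s
The boat approaches at 126√341/341 ≈ 6.823 m/s.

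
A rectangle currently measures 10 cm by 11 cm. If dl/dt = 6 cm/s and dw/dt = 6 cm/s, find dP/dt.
24 cm/s

P = 2(l + w)
dP/dt = 2(dl/dt + dw/dt) = 2(6 + 6) = 24 cm/s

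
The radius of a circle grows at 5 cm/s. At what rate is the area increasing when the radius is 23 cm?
230π cm²/s

A = πr²
dA/dt = 2πr · dr/dt = 2π(23)(5) = 230π cm²/s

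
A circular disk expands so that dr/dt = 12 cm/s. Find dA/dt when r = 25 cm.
600π cm²/s

A = πr²
dA/dt = 2πr · dr/dt = 2π(25)(12) = 600π cm²/s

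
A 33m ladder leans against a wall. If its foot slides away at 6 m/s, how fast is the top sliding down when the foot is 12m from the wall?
8√105/35 ≈ 2.342 m/s

x² + y² = 33²
2x·dx/dt + 2y·dy/dt = 0
dy/dt = -x/y · dx/dt = -12/(3√105) · 6 = -8√105/35 m/s
The top is descending at 8√105/35 ≈ 2.342 m/s.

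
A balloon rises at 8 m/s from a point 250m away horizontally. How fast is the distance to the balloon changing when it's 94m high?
188√17834/8917 ≈ 2.816 m/s

z² = 250² + y²
z = √(250² + 94²) = 2√17834
dz/dt = y/z · dy/dt = 94/(2√17834) · 8 = 188√17834/8917 ≈ 2.816 m/s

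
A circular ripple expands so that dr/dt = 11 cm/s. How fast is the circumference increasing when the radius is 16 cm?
22π cm/s

C = 2πr
dC/dt = 2π · dr/dt = 2π · 11 = 22π cm/s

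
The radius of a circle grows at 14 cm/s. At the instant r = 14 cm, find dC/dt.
28π cm/s

C = 2πr
dC/dt = 2π · dr/dt = 2π · 14 = 28π cm/s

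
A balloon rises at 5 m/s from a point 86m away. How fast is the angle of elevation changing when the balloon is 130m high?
0.017698 rad/s

tan(θ) = y/86
sec²(θ) · dθ/dt = (1/86) · dy/dt
dθ/dt = cos²(θ)/86 · 5 = 86/(86² + 130²) · 5
dθ/dt = 0.017698 rad/s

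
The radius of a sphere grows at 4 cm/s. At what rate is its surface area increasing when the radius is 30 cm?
960π cm²/s

S = 4πr²
dS/dt = dS/dr · dr/dt = 8πr · 4
At r = 30: dS/dt = 960π cm²/s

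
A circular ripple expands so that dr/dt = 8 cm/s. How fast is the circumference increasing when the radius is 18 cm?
16π cm/s

C = 2πr
dC/dt = 2π · dr/dt = 2π · 8 = 16π cm/s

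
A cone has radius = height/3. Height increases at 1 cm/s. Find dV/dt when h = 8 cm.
64π/9 cm³/s

V = (1/3)π(h/3)²h = πh³/27
dV/dt = πh²/9 · 1
At h = 8: dV/dt = 64π/9 cm³/s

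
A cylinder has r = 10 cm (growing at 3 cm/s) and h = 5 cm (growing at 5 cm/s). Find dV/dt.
800π cm³/s

V = πr²h
dV/dt = 2πrh·dr/dt + πr²·dh/dt
= 2π(10)(5)(3) + π(10)²(5)
= 800π cm³/s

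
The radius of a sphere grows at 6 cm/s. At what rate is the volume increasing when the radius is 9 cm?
1944π cm³/s

V = (4/3)πr³
dV/dt = dV/dr · dr/dt = 4πr² · 6
At r = 9: dV/dt = 1944π cm³/s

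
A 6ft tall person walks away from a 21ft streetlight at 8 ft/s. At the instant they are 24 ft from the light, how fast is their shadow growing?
16/5 ft/s

By similar triangles: 21/(x+s) = 6/s
Solving: s = 6x/15
ds/dt = 6/15 · dx/dt = 2/5 · 8 = 16/5 ft/s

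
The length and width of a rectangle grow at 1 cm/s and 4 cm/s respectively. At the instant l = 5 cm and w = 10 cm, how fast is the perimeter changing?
10 cm/s

P = 2(l + w)
dP/dt = 2(dl/dt + dw/dt) = 2(1 + 4) = 10 cm/s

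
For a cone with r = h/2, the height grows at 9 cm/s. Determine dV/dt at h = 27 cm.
6561π/4 cm³/s

V = (1/3)π(h/2)²h = πh³/12
dV/dt = πh²/4 · 9
At h = 27: dV/dt = 6561π/4 cm³/s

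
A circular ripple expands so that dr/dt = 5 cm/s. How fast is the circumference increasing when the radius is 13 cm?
10π cm/s

C = 2πr
dC/dt = 2π · dr/dt = 2π · 5 = 10π cm/s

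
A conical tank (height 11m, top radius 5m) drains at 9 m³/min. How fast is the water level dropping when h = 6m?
121/(100π) ≈ 0.3852 m/min

r/h = 5/11, so r = (5/11)h
V = (1/3)πr²h = (1/3)π((5/11)h)²h = (25/363)πh³
dV/dh = (25/121)πh²
dh/dt = (dV/dt)/(dV/dh) = -9/((25/121)π·6²) = -121/(100π) m/min
The level is dropping at 121/(100π) ≈ 0.3852 m/min.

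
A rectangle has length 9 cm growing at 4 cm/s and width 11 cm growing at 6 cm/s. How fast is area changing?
98 cm²/s

A = lw
dA/dt = w·dl/dt + l·dw/dt = 11·4 + 9·6 = 98 cm²/s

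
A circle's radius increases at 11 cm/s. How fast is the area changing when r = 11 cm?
242π cm²/s

A = πr²
dA/dt = 2πr · dr/dt = 2π(11)(11) = 242π cm²/s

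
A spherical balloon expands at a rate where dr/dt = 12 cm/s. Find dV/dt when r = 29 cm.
40368π cm³/s

V = (4/3)πr³
dV/dt = dV/dr · dr/dt = 4πr² · 12
At r = 29: dV/dt = 40368π cm³/s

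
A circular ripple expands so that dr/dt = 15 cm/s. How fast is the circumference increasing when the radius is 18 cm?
30π cm/s

C = 2πr
dC/dt = 2π · dr/dt = 2π · 15 = 30π cm/s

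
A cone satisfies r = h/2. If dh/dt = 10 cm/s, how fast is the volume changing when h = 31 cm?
4805π/2 cm³/s

V = (1/3)π(h/2)²h = πh³/12
dV/dt = πh²/4 · 10
At h = 31: dV/dt = 4805π/2 cm³/s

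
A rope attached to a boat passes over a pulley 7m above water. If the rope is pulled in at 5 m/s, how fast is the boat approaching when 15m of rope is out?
75√11/44 ≈ 5.653 m/s

rope² = x² + 7²
x = √(15² - 7²) = 4√11
dx/dt = (rope/x) · d(rope)/dt = (15/(4√11)) · (-5) = -75√11/44 m/s
The boat approaches at 75√11/44 ≈ 5.653 m/s.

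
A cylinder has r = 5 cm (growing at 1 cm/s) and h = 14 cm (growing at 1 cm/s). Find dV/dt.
165π cm³/s

V = πr²h
dV/dt = 2πrh·dr/dt + πr²·dh/dt
= 2π(5)(14)(1) + π(5)²(1)
= 165π cm³/s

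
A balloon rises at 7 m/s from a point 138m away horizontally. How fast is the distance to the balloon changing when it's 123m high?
287√3797/3797 ≈ 4.658 m/s

z² = 138² + y²
z = √(138² + 123²) = 3√3797
dz/dt = y/z · dy/dt = 123/(3√3797) · 7 = 287√3797/3797 ≈ 4.658 m/s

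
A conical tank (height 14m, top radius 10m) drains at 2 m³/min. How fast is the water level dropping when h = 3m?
98/(225π) ≈ 0.1386 m/min

r/h = 10/14, so r = (5/7)h
V = (1/3)πr²h = (1/3)π((5/7)h)²h = (25/147)πh³
dV/dh = (25/49)πh²
dh/dt = (dV/dt)/(dV/dh) = -2/((25/49)π·3²) = -98/(225π) m/min
The level is dropping at 98/(225π) ≈ 0.1386 m/min.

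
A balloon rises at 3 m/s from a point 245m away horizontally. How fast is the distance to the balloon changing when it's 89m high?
267√67946/67946 ≈ 1.024 m/s

z² = 245² + y²
z = √(245² + 89²) = √67946
dz/dt = y/z · dy/dt = 89/√67946 · 3 = 267√67946/67946 ≈ 1.024 m/s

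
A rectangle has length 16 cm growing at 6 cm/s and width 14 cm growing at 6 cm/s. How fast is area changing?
180 cm²/s

A = lw
dA/dt = w·dl/dt + l·dw/dt = 14·6 + 16·6 = 180 cm²/s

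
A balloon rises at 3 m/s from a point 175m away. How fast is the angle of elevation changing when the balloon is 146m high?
0.010108 rad/s

tan(θ) = y/175
sec²(θ) · dθ/dt = (1/175) · dy/dt
dθ/dt = cos²(θ)/175 · 3 = 175/(175² + 146²) · 3
dθ/dt = 0.010108 rad/s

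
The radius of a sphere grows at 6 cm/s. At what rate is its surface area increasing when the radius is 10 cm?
480π cm²/s

S = 4πr²
dS/dt = dS/dr · dr/dt = 8πr · 6
At r = 10: dS/dt = 480π cm²/s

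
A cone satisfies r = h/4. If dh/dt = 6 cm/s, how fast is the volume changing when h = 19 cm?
1083π/8 cm³/s

V = (1/3)π(h/4)²h = πh³/48
dV/dt = πh²/16 · 6
At h = 19: dV/dt = 1083π/8 cm³/s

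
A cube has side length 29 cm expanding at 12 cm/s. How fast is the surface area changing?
4176 cm²/s

A = 6s²
dA/dt = 12s · ds/dt = 12·29·12 = 4176 cm²/s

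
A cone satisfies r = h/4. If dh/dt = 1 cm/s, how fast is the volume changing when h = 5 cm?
25π/16 cm³/s

V = (1/3)π(h/4)²h = πh³/48
dV/dt = πh²/16 · 1
At h = 5: dV/dt = 25π/16 cm³/s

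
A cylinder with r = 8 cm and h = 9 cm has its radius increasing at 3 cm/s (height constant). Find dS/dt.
150π cm²/s

S = 2πrh + 2πr² (lateral + bases)
dS/dt = (2πh + 4πr)·dr/dt = (2π·9 + 4π·8)·3
= 150π cm²/s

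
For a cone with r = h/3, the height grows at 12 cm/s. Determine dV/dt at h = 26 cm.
2704π/3 cm³/s

V = (1/3)π(h/3)²h = πh³/27
dV/dt = πh²/9 · 12
At h = 26: dV/dt = 2704π/3 cm³/s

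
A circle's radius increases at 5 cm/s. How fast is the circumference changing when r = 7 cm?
10π cm/s

C = 2πr
dC/dt = 2π · dr/dt = 2π · 5 = 10π cm/s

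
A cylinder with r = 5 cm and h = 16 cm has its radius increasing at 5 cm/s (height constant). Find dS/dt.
260π cm²/s

S = 2πrh + 2πr² (lateral + bases)
dS/dt = (2πh + 4πr)·dr/dt = (2π·16 + 4π·5)·5
= 260π cm²/s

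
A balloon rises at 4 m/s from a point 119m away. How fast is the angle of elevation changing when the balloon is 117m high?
0.017092 rad/s

tan(θ) = y/119
sec²(θ) · dθ/dt = (1/119) · dy/dt
dθ/dt = cos²(θ)/119 · 4 = 119/(119² + 117²) · 4
dθ/dt = 0.017092 rad/s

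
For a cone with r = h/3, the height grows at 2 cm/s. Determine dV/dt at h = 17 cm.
578π/9 cm³/s

V = (1/3)π(h/3)²h = πh³/27
dV/dt = πh²/9 · 2
At h = 17: dV/dt = 578π/9 cm³/s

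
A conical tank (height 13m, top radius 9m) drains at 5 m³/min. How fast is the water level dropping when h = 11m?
845/(9801π) ≈ 0.02744 m/min

r/h = 9/13, so r = (9/13)h
V = (1/3)πr²h = (1/3)π((9/13)h)²h = (27/169)πh³
dV/dh = (81/169)πh²
dh/dt = (dV/dt)/(dV/dh) = -5/((81/169)π·11²) = -845/(9801π) m/min
The level is dropping at 845/(9801π) ≈ 0.02744 m/min.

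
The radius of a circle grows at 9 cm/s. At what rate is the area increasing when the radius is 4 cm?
72π cm²/s

A = πr²
dA/dt = 2πr · dr/dt = 2π(4)(9) = 72π cm²/s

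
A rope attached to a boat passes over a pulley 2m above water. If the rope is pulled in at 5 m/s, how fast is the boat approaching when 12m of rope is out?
6√35/7 ≈ 5.071 m/s

rope² = x² + 2²
x = √(12² - 2²) = 2√35
dx/dt = (rope/x) · d(rope)/dt = (12/(2√35)) · (-5) = -6√35/7 m/s
The boat approaches at 6√35/7 ≈ 5.071 m/s.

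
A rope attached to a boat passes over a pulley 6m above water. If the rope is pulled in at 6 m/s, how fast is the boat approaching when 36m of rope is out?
36√35/35 ≈ 6.085 m/s

rope² = x² + 6²
x = √(36² - 6²) = 6√35
dx/dt = (rope/x) · d(rope)/dt = (36/(6√35)) · (-6) = -36√35/35 m/s
The boat approaches at 36√35/35 ≈ 6.085 m/s.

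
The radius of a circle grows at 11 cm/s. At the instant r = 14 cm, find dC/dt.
22π cm/s

C = 2πr
dC/dt = 2π · dr/dt = 2π · 11 = 22π cm/s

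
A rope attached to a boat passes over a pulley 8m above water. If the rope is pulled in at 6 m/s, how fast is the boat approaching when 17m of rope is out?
34/5 = 6.8 m/s

rope² = x² + 8²
x = √(17² - 8²) = 15
dx/dt = (rope/x) · d(rope)/dt = (17/15) · (-6) = -34/5 m/s
The boat approaches at 34/5 = 6.8 m/s.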